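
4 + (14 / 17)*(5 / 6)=239 / 51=4.69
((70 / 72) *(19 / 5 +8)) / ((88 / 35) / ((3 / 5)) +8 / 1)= 2891 / 3072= 0.94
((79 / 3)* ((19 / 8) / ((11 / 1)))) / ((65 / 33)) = 1501 / 520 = 2.89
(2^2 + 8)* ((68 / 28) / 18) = 34 / 21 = 1.62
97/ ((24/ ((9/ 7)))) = 291/ 56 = 5.20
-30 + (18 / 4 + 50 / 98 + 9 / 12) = -4751 / 196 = -24.24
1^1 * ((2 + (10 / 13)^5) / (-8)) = -421293 / 1485172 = -0.28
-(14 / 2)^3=-343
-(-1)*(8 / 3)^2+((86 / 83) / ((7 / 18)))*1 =51116 / 5229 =9.78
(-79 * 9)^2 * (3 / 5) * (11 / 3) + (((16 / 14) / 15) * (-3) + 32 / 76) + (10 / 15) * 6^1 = 739580011 / 665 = 1112150.39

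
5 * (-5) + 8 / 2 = -21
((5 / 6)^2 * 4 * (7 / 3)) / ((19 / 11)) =1925 / 513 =3.75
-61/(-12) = 61/12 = 5.08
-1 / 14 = -0.07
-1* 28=-28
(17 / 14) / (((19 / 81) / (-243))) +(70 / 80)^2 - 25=-10913835 / 8512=-1282.17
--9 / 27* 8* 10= 80 / 3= 26.67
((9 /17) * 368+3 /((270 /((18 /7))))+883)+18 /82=26299557 /24395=1078.07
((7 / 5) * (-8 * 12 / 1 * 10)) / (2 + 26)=-48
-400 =-400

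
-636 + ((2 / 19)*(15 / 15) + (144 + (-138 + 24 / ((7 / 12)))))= -78304 / 133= -588.75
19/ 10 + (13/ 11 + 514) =56879/ 110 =517.08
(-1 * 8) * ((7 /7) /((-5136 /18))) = 3 /107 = 0.03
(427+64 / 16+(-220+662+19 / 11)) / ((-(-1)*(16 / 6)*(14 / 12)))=281.16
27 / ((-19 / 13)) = -351 / 19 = -18.47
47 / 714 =0.07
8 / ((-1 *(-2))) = 4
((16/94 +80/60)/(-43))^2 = 0.00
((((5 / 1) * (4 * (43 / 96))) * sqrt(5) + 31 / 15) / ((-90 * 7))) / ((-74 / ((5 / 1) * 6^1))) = 31 / 23310 + 215 * sqrt(5) / 37296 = 0.01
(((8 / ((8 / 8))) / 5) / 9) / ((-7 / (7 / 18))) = -4 / 405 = -0.01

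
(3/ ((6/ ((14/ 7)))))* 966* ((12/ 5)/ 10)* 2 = 11592/ 25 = 463.68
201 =201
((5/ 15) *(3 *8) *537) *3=12888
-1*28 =-28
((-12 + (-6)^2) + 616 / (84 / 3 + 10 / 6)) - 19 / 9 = 34165 / 801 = 42.65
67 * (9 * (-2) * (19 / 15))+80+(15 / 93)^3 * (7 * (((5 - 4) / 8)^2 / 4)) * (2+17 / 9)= -1447.60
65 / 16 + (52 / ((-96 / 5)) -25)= -1135 / 48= -23.65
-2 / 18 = -0.11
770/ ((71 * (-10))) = -77/ 71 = -1.08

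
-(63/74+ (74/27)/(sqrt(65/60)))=-148*sqrt(39)/351 - 63/74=-3.48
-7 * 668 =-4676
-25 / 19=-1.32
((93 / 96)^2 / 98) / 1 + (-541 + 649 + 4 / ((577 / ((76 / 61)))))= 381529980477 / 3532089344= 108.02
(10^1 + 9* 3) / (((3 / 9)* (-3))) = -37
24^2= 576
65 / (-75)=-13 / 15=-0.87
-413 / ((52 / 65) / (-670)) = 691775 / 2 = 345887.50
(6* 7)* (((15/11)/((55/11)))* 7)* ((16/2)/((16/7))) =3087/11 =280.64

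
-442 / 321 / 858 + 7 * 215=15942448 / 10593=1505.00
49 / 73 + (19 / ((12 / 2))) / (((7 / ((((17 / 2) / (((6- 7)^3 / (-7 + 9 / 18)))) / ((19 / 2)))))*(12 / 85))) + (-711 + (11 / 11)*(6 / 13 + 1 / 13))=-661152763 / 956592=-691.15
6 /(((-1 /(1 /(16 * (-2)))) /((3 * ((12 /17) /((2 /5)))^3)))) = 30375 /9826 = 3.09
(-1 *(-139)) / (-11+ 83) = 139 / 72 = 1.93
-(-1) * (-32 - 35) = -67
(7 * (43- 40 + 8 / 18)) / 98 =31 / 126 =0.25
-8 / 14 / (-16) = 1 / 28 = 0.04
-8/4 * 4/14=-4/7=-0.57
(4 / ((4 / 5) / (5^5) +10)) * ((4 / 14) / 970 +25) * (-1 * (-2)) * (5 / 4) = 1326187500 / 53048233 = 25.00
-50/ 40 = -5/ 4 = -1.25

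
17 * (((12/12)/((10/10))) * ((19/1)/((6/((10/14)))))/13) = 1615/546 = 2.96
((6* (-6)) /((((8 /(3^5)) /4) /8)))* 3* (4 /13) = -419904 /13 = -32300.31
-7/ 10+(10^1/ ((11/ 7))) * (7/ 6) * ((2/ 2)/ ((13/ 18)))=13699/ 1430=9.58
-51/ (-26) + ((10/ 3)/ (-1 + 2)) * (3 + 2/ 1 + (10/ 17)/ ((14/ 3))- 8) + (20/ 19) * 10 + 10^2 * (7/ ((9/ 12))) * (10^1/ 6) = 824542559/ 529074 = 1558.46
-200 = -200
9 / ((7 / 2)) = 18 / 7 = 2.57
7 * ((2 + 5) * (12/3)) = 196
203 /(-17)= -203 /17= -11.94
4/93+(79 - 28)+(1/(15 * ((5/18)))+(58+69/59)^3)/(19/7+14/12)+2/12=2772346423107971/51889004350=53428.40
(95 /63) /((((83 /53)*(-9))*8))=-5035 /376488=-0.01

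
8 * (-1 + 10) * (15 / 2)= 540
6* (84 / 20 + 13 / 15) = 152 / 5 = 30.40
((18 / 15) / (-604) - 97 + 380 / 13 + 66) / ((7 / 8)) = -19868 / 9815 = -2.02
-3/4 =-0.75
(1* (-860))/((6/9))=-1290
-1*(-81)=81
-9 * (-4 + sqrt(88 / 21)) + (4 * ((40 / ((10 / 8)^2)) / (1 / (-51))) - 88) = -26372 / 5 - 6 * sqrt(462) / 7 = -5292.82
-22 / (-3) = 22 / 3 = 7.33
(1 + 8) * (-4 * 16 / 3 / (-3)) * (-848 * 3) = -162816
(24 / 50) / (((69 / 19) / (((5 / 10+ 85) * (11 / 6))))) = 11913 / 575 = 20.72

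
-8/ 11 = -0.73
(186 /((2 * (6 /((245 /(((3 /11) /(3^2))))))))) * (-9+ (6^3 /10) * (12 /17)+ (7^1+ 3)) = 69225387 /34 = 2036040.79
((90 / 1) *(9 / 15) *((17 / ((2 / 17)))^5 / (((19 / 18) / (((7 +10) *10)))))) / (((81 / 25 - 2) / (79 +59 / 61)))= 2539020585989875442625 / 71858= 35333861031337853.02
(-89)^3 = -704969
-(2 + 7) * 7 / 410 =-63 / 410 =-0.15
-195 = -195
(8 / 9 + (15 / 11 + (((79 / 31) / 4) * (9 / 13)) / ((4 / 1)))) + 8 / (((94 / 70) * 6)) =100679531 / 30002544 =3.36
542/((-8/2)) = -271/2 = -135.50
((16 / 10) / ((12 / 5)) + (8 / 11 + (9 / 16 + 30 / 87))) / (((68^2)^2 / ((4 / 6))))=0.00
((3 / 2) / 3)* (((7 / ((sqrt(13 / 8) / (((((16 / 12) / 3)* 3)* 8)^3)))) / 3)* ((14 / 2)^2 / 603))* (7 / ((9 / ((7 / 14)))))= 39337984* sqrt(26) / 5714631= 35.10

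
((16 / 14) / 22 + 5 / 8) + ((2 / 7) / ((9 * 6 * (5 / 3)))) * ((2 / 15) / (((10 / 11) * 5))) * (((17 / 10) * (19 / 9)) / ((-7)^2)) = 15516465707 / 22920975000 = 0.68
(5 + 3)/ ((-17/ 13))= -104/ 17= -6.12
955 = 955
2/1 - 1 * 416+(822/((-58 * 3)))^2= -329405/841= -391.68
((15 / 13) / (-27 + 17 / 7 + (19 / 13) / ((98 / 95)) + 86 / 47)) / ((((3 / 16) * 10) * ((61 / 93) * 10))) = -1713432 / 389451145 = -0.00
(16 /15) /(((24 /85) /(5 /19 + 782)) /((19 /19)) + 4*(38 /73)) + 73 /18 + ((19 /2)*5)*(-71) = -363856504199 /108035577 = -3367.93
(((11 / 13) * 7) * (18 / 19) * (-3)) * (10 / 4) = -10395 / 247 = -42.09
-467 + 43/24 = -11165/24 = -465.21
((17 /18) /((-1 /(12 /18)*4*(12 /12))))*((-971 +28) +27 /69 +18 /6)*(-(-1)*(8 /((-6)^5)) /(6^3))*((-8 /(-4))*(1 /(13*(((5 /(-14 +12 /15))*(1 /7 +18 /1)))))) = 28288799 /1793814141600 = 0.00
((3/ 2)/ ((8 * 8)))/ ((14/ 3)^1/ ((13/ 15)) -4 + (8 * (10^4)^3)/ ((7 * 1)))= 0.00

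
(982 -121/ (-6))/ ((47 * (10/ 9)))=18039/ 940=19.19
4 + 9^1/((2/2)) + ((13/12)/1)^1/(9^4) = 1023529/78732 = 13.00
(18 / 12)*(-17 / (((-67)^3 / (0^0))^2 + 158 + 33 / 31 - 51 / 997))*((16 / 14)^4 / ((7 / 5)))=-5380290560 / 15662987973479451521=-0.00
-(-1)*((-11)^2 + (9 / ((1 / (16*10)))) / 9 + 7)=288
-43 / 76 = -0.57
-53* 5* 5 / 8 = -165.62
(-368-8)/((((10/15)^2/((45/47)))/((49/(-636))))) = 6615/106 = 62.41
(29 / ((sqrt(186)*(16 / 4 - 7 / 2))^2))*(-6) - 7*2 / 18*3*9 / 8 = -1579 / 248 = -6.37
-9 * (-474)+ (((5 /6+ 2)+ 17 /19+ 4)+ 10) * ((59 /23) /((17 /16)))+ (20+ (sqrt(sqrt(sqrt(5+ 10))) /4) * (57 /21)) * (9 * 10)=855 * 15^(1 /8) /14+ 136146854 /22287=6194.48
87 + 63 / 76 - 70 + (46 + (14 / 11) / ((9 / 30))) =170723 / 2508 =68.07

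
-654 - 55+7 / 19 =-13464 / 19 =-708.63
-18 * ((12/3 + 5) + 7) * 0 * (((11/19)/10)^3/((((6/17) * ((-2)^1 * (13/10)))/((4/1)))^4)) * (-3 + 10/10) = 0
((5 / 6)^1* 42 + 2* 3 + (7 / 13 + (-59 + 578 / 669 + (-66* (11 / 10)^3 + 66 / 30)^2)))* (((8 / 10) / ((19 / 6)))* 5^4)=15912552484313 / 13770250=1155574.70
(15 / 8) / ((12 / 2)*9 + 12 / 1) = 5 / 176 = 0.03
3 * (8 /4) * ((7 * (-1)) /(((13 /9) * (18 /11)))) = -231 /13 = -17.77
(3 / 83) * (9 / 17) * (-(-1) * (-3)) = -81 / 1411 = -0.06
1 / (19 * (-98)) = -1 / 1862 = -0.00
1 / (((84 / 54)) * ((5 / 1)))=0.13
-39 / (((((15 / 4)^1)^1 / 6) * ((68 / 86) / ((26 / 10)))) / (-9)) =784836 / 425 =1846.67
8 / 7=1.14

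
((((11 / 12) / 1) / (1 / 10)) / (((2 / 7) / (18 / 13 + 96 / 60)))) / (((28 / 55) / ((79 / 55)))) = 84293 / 312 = 270.17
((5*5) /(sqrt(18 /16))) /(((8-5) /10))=500*sqrt(2) /9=78.57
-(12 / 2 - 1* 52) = 46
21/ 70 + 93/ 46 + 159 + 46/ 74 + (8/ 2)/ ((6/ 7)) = 2126777/ 12765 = 166.61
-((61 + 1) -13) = -49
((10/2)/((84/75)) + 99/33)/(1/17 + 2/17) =3553/84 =42.30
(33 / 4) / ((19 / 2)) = 33 / 38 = 0.87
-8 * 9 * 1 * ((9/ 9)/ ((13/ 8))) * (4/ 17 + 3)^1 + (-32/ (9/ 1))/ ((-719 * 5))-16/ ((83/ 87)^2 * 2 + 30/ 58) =-1461635524048/ 9731769255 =-150.19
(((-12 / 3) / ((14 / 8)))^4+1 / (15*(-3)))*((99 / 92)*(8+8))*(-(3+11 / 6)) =-1880006722 / 828345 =-2269.59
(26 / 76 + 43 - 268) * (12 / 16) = -25611 / 152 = -168.49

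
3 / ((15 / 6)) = 6 / 5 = 1.20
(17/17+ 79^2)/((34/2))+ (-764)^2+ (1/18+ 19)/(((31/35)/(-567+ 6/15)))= 5424788731/9486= 571873.15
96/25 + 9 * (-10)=-2154/25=-86.16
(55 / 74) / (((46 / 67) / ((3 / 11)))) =0.30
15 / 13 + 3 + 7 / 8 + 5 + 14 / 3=4585 / 312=14.70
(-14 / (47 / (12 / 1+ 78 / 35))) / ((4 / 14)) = -14.83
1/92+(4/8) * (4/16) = 25/184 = 0.14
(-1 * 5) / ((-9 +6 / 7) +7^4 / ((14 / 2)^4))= 7 / 10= 0.70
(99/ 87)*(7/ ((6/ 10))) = 385/ 29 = 13.28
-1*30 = -30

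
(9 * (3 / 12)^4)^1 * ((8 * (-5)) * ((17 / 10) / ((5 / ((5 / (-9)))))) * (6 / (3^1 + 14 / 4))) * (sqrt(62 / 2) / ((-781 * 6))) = -17 * sqrt(31) / 324896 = -0.00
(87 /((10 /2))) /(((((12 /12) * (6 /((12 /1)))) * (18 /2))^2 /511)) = 59276 /135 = 439.08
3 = 3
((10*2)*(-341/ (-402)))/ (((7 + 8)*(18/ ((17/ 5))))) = 5797/ 27135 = 0.21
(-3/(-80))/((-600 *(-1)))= 1/16000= 0.00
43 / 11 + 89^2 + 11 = 87295 / 11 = 7935.91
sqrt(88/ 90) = 2 * sqrt(55)/ 15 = 0.99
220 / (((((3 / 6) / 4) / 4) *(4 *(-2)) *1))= -880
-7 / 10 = -0.70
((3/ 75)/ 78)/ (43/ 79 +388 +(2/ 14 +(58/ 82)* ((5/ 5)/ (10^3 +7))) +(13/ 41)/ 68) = 776278174/ 588380372719425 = 0.00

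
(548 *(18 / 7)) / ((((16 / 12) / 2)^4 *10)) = 99873 / 140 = 713.38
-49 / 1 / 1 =-49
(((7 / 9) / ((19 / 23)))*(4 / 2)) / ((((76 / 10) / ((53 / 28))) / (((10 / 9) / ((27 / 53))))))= 1615175 / 1579014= 1.02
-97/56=-1.73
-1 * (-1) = 1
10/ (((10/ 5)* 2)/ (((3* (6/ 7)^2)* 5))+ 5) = 675/ 362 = 1.86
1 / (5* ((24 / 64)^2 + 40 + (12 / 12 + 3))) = 64 / 14125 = 0.00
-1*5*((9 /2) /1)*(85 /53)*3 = -108.25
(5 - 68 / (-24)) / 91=0.09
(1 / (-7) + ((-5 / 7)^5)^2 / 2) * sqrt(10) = -70941589 * sqrt(10) / 564950498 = -0.40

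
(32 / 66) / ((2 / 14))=112 / 33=3.39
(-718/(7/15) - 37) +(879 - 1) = -4883/7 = -697.57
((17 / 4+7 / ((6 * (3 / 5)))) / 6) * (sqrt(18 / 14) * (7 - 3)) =223 * sqrt(7) / 126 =4.68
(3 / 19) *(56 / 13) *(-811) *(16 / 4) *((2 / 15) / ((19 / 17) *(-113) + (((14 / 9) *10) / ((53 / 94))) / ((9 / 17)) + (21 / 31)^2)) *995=2535450560215776 / 638557610795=3970.59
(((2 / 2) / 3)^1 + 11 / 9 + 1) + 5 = 68 / 9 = 7.56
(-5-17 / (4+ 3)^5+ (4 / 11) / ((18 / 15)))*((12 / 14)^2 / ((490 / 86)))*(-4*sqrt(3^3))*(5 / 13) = 16134160032*sqrt(3) / 5770565801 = 4.84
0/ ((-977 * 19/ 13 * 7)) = 0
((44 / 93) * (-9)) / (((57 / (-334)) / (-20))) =-293920 / 589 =-499.02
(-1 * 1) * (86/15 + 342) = -5216/15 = -347.73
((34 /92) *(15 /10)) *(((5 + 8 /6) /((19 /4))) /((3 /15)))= 85 /23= 3.70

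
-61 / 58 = -1.05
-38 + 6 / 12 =-75 / 2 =-37.50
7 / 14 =1 / 2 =0.50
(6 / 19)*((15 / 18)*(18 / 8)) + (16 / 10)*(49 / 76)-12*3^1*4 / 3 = -17623 / 380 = -46.38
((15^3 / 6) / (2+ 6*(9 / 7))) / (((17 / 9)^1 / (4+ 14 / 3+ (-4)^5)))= -35980875 / 1156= -31125.32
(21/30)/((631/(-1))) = -7/6310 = -0.00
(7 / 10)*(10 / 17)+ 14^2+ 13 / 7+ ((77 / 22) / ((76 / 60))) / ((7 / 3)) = 199.45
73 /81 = 0.90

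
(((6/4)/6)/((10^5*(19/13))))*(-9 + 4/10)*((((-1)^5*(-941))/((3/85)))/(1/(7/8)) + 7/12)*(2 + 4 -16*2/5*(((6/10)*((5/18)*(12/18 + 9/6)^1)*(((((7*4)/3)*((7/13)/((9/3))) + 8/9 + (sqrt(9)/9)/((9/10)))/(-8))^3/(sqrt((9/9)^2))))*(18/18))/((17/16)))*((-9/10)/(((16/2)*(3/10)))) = 0.79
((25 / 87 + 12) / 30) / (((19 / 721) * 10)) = 770749 / 495900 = 1.55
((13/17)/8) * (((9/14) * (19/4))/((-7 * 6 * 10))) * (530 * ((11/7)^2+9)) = -11035713/2612288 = -4.22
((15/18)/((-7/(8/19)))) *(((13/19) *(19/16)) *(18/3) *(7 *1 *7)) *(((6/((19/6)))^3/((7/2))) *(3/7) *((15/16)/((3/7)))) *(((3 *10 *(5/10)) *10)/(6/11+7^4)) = -4691115000/3442689857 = -1.36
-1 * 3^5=-243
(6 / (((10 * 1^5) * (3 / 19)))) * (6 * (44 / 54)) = 836 / 45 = 18.58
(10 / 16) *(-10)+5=-5 / 4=-1.25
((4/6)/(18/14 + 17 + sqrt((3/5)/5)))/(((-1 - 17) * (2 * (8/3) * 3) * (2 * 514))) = -350/2841194367 + 245 * sqrt(3)/181836439488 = -0.00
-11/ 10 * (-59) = 649/ 10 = 64.90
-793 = -793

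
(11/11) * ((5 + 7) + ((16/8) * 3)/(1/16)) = 108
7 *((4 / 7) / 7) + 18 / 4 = 71 / 14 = 5.07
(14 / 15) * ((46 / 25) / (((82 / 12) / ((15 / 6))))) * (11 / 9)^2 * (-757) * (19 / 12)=-280195223 / 249075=-1124.94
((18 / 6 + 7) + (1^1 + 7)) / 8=9 / 4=2.25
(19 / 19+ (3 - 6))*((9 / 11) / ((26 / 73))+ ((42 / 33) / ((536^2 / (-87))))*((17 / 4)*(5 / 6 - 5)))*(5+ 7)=-1135885557 / 20541664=-55.30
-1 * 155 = -155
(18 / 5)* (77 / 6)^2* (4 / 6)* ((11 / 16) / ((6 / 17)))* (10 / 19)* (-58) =-32152967 / 1368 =-23503.63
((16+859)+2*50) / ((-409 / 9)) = -8775 / 409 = -21.45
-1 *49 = -49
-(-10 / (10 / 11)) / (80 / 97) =1067 / 80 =13.34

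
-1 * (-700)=700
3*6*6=108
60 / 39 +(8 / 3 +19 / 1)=23.21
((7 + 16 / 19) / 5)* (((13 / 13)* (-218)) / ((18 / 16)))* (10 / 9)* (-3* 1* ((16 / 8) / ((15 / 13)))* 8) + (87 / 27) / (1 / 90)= 110331646 / 7695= 14338.10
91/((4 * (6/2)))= 91/12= 7.58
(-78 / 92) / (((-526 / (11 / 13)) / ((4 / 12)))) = 11 / 24196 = 0.00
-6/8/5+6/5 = 21/20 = 1.05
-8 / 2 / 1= -4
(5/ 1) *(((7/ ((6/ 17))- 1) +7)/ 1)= 775/ 6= 129.17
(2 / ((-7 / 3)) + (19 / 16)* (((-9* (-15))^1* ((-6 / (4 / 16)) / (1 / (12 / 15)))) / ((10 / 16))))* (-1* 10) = 344796 / 7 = 49256.57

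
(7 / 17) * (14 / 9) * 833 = 4802 / 9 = 533.56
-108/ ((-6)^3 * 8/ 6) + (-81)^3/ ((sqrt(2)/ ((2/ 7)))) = 3/ 8 - 531441 * sqrt(2)/ 7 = -107366.92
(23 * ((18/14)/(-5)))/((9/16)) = -368/35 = -10.51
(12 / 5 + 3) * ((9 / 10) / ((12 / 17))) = 1377 / 200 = 6.88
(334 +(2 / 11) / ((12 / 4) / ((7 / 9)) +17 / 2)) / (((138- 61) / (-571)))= -362944730 / 146531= -2476.91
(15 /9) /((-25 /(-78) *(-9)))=-26 /45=-0.58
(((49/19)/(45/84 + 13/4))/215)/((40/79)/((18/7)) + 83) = 487746/12806920265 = 0.00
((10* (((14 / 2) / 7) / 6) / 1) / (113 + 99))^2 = 25 / 404496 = 0.00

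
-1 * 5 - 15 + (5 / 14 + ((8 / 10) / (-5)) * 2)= -6987 / 350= -19.96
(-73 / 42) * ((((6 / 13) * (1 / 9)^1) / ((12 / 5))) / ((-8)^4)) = -365 / 40255488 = -0.00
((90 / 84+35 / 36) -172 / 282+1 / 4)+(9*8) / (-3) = -132157 / 5922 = -22.32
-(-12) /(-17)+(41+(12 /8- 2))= 1353 /34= 39.79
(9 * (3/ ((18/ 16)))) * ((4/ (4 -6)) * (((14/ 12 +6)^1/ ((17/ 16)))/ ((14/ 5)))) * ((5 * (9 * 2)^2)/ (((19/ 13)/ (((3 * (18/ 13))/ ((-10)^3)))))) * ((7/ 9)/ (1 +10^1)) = 668736/ 17765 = 37.64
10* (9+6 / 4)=105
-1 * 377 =-377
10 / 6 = 5 / 3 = 1.67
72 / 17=4.24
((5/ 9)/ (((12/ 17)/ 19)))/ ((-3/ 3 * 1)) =-1615/ 108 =-14.95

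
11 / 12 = 0.92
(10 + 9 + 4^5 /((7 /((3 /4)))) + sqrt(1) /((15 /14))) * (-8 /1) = -108904 /105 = -1037.18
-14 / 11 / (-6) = 7 / 33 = 0.21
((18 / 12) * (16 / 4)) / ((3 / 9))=18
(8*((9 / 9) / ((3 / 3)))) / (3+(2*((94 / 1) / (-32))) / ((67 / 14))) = 2144 / 475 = 4.51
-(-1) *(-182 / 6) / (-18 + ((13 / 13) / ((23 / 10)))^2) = 6877 / 4038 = 1.70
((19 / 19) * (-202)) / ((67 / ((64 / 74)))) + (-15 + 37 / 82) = -3487495 / 203278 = -17.16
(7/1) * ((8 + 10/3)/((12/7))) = 833/18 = 46.28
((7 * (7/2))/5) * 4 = 98/5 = 19.60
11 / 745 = 0.01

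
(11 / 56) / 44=1 / 224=0.00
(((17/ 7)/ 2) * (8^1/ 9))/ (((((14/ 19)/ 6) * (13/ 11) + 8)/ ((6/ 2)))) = 0.40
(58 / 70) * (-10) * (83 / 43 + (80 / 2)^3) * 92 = -14685114888 / 301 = -48787757.10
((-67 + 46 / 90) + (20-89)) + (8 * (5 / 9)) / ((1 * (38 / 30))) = -112843 / 855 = -131.98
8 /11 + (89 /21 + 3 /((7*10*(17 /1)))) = 195089 /39270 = 4.97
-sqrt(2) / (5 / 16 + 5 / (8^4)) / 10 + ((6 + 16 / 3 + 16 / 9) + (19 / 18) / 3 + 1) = 781 / 54 - 2048 * sqrt(2) / 6425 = 14.01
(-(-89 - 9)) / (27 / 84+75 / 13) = 35672 / 2217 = 16.09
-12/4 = -3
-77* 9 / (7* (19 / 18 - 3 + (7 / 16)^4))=58392576 / 1125271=51.89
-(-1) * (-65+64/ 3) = -131/ 3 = -43.67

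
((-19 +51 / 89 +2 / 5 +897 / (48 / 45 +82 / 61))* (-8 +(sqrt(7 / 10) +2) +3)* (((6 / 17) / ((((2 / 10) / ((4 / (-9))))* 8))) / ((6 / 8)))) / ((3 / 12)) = 926771848 / 1668839 - 463385924* sqrt(70) / 25032585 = 400.46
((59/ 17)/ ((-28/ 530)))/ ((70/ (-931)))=59413/ 68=873.72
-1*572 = -572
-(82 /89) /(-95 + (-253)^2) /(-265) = 41 /753705845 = 0.00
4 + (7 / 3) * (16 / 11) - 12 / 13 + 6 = 5350 / 429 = 12.47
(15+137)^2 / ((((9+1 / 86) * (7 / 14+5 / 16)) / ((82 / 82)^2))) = 31791104 / 10075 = 3155.44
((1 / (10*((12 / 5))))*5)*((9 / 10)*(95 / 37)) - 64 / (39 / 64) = -104.54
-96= -96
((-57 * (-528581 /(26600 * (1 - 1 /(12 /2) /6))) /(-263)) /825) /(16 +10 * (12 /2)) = -4757229 /67334575000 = -0.00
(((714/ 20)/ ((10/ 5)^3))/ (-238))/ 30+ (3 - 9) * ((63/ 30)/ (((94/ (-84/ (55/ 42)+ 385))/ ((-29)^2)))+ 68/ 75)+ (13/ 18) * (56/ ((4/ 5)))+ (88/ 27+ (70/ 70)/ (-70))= -5647264947953/ 156340800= -36121.50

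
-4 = -4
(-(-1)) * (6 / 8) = 3 / 4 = 0.75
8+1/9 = 73/9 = 8.11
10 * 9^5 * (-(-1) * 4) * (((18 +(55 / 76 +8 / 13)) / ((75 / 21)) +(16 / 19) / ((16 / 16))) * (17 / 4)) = 155141386317 / 2470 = 62810277.86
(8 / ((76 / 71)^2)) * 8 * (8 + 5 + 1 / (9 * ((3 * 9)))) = 63718240 / 87723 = 726.36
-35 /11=-3.18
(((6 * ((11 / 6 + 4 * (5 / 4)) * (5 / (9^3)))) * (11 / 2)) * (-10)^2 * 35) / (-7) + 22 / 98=-27615731 / 35721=-773.10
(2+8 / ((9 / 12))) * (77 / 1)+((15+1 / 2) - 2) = 5933 / 6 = 988.83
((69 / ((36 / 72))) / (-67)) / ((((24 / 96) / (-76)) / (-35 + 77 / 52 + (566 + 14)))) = 298037496 / 871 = 342178.53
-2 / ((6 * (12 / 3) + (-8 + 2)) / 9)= -1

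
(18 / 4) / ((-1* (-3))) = 3 / 2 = 1.50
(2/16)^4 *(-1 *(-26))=13/2048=0.01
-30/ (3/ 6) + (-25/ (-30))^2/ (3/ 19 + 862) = -35382485/ 589716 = -60.00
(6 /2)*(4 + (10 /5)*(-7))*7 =-210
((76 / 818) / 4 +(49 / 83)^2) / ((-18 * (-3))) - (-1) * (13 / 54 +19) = 5857069787 / 304300908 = 19.25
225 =225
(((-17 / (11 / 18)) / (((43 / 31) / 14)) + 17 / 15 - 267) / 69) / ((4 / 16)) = -15513536 / 489555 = -31.69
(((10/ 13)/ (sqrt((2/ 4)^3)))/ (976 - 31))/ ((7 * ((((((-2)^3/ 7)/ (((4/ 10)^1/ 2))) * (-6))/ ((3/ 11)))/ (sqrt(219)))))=sqrt(438)/ 540540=0.00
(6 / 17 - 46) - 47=-1575 / 17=-92.65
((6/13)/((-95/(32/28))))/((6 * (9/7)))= -8/11115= -0.00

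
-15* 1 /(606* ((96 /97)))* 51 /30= -1649 /38784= -0.04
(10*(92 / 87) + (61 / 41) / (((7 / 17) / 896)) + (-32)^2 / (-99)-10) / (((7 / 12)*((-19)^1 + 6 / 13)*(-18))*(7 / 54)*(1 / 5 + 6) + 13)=98783144200 / 5185810421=19.05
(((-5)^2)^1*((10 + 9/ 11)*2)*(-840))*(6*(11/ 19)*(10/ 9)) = -33320000/ 19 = -1753684.21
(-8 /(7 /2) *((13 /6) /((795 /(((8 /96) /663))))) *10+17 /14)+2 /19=25616179 /19412946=1.32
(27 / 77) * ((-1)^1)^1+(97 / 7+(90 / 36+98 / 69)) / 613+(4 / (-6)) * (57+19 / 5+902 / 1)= -2987890309 / 4652670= -642.19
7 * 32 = 224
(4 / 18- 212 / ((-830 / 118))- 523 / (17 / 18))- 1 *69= -592.40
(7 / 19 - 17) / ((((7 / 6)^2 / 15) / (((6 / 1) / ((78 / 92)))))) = -15698880 / 12103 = -1297.11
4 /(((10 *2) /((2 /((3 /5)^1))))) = 2 /3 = 0.67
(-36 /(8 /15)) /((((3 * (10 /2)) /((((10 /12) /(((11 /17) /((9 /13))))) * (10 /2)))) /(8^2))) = -183600 /143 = -1283.92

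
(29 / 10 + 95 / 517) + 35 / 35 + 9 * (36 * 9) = 15096833 / 5170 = 2920.08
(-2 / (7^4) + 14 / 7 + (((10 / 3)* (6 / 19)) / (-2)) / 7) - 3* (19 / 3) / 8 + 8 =2755015 / 364952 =7.55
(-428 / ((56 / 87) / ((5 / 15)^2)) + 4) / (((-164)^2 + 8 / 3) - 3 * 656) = -2935 / 1047088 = -0.00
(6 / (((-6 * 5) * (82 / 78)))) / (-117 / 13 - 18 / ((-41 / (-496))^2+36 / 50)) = 58114069 / 10314234495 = 0.01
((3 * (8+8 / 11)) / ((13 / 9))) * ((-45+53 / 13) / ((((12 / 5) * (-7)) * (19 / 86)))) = 371520 / 1859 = 199.85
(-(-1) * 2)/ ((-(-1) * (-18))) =-1/ 9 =-0.11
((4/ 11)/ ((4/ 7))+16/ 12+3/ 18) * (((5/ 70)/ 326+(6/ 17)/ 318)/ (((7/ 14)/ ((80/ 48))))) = 1284275/ 135701412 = 0.01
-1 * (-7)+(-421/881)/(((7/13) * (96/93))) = 1211745/197344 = 6.14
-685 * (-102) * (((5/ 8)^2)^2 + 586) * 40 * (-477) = -200041344897975/ 256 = -781411503507.71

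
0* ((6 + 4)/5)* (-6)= 0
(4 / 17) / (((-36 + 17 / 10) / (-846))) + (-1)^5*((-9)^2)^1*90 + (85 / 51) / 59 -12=-7530280439 / 1032087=-7296.17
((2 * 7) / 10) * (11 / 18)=77 / 90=0.86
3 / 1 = 3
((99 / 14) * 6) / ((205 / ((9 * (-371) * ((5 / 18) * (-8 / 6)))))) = 10494 / 41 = 255.95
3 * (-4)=-12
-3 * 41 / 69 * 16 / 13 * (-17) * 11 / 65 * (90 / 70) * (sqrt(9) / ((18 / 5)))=6.76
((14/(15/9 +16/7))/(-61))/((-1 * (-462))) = -7/55693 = -0.00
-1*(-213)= 213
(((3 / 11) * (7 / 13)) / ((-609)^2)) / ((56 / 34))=17 / 70714644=0.00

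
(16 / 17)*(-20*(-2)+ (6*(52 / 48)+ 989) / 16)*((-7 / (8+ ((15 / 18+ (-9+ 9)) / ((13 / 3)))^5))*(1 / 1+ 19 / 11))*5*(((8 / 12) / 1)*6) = -27204786627200 / 5925040957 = -4591.49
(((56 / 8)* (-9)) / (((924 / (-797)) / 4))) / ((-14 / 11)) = -2391 / 14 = -170.79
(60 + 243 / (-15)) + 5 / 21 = 44.04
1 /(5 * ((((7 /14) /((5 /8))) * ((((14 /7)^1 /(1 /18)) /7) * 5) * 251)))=7 /180720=0.00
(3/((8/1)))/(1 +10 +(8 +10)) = 3/232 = 0.01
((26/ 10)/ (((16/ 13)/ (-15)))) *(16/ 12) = -169/ 4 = -42.25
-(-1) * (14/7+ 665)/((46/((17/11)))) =493/22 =22.41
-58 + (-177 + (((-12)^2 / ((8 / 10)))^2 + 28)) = 32193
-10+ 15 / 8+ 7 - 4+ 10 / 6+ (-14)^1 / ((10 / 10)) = -419 / 24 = -17.46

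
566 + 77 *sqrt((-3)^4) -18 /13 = 16349 /13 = 1257.62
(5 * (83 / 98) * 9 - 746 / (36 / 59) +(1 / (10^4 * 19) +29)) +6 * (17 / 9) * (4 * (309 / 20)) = -38132733559 / 83790000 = -455.10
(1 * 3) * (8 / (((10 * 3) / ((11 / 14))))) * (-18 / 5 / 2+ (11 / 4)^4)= 779911 / 22400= 34.82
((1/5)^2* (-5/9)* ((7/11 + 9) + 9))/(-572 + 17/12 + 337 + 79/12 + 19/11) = 41/22302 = 0.00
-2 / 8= -1 / 4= -0.25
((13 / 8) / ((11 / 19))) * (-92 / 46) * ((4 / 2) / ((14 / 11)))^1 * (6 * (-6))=2223 / 7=317.57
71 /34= 2.09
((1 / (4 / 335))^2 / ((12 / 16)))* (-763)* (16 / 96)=-1189273.26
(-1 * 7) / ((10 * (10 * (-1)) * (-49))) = -1 / 700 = -0.00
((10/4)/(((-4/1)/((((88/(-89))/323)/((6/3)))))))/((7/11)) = 605/402458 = 0.00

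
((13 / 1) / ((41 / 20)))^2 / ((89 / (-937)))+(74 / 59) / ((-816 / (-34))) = -44840034067 / 105923172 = -423.33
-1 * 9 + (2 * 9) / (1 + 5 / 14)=81 / 19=4.26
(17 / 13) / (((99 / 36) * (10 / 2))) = 68 / 715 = 0.10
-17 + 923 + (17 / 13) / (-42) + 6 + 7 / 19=9464587 / 10374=912.34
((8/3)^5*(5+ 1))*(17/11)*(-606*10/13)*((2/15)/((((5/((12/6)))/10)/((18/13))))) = -7201619968/16731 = -430435.72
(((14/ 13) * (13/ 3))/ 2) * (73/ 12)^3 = 2723119/ 5184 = 525.29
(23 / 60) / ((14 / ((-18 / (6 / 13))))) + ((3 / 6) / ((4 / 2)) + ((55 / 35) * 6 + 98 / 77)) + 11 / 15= 98099 / 9240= 10.62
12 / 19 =0.63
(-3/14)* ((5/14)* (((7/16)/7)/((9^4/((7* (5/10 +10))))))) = -0.00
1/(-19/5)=-5/19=-0.26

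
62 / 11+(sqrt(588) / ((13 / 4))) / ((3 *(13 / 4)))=224 *sqrt(3) / 507+62 / 11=6.40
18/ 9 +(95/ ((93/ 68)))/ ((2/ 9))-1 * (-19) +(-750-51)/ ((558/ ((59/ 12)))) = 242933/ 744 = 326.52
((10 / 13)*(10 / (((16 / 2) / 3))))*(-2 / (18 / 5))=-125 / 78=-1.60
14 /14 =1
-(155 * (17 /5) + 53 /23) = -12174 /23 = -529.30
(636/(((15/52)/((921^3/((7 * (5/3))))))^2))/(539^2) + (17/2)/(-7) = 2099189182787344425241873/17794411250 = 117969015849700.81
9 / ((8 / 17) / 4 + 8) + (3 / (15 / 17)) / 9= 3077 / 2070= 1.49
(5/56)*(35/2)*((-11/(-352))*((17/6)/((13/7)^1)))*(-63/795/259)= -595/26104832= -0.00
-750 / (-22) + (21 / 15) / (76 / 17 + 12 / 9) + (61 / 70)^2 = 139966009 / 3988600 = 35.09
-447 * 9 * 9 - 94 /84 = -1520741 /42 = -36208.12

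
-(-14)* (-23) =-322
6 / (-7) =-6 / 7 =-0.86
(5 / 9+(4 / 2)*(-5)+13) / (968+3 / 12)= 128 / 34857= 0.00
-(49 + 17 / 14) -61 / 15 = -11399 / 210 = -54.28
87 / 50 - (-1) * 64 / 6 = 1861 / 150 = 12.41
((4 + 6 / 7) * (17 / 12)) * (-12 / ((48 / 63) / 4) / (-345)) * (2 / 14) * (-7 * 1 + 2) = -0.90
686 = 686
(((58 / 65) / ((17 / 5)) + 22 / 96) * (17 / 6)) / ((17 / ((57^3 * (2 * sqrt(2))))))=107309055 * sqrt(2) / 3536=42917.96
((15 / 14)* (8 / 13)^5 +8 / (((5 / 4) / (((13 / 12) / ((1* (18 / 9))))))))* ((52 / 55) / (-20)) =-138837052 / 824698875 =-0.17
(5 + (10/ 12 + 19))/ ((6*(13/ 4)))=149/ 117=1.27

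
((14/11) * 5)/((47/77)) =490/47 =10.43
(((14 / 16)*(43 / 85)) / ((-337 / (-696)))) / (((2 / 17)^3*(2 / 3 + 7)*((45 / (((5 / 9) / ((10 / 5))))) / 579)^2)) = 93967344569 / 100452960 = 935.44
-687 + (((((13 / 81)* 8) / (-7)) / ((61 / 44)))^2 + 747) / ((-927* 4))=-687.20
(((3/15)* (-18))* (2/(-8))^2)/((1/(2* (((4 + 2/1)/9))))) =-0.30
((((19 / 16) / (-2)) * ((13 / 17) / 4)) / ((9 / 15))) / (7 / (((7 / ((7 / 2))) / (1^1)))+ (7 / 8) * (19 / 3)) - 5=-296355 / 59024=-5.02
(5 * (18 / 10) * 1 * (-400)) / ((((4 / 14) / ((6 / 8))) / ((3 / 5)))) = -5670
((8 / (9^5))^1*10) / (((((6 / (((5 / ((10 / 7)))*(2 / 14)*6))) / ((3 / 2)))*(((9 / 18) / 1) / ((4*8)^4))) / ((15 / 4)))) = 52428800 / 6561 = 7990.98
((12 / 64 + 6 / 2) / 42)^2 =289 / 50176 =0.01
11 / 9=1.22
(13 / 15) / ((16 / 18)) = 39 / 40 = 0.98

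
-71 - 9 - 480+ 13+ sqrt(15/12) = -547+ sqrt(5)/2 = -545.88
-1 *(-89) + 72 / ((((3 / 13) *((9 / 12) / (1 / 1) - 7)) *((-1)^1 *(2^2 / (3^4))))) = 27497 / 25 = 1099.88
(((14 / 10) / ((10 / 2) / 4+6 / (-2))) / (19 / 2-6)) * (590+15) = -968 / 7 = -138.29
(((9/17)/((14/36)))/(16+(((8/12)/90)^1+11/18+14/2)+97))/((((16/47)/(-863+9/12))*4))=-1772596305/248030272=-7.15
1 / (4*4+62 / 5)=5 / 142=0.04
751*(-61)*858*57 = -2240432766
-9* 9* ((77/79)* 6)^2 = -17288964/6241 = -2770.22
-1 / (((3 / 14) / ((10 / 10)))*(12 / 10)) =-35 / 9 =-3.89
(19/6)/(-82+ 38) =-19/264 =-0.07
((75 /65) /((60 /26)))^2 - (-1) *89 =357 /4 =89.25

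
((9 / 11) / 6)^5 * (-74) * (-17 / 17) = 8991 / 2576816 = 0.00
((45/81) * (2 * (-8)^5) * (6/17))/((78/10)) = -3276800/1989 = -1647.46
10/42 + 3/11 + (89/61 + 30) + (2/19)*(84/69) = 32.10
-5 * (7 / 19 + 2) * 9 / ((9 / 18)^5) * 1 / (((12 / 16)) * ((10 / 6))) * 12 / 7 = -622080 / 133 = -4677.29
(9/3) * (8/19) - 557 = -10559/19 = -555.74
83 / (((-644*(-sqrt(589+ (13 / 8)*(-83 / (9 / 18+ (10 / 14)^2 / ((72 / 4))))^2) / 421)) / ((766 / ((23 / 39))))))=349.37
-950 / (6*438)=-475 / 1314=-0.36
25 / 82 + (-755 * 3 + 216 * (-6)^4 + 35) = 22771917 / 82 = 277706.30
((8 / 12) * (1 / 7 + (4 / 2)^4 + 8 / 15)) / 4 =1751 / 630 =2.78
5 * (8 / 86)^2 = 80 / 1849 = 0.04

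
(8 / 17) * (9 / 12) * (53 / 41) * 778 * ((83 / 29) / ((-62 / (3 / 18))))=-1711211 / 626603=-2.73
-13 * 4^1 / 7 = -52 / 7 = -7.43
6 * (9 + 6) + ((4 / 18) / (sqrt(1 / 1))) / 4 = 1621 / 18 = 90.06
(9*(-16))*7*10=-10080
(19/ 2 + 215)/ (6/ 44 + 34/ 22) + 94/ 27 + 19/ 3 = 143158/ 999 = 143.30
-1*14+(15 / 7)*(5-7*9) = -138.29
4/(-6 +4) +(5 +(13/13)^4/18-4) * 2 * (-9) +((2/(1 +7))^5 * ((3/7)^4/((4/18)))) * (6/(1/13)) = -51602673/2458624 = -20.99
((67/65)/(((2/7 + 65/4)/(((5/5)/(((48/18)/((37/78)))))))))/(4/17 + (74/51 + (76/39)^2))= 2655009/1313012440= 0.00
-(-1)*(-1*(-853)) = 853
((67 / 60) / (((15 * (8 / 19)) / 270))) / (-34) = -3819 / 2720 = -1.40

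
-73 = -73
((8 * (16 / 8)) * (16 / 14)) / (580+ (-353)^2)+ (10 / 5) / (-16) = -875299 / 7010584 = -0.12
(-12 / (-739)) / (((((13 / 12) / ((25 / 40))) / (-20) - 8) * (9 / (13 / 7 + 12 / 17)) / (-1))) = 61000 / 106672433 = 0.00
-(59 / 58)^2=-3481 / 3364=-1.03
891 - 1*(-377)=1268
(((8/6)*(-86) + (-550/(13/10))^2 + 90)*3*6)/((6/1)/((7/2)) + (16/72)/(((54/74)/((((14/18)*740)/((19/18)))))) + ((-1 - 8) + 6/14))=4398817602879/217370504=20236.50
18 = 18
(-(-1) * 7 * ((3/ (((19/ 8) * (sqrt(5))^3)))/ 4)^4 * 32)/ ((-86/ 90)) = -2612736/ 17511884375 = -0.00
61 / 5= 12.20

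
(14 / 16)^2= 0.77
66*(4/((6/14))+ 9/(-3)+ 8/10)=2354/5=470.80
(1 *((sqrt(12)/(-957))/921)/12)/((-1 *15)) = sqrt(3)/79325730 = 0.00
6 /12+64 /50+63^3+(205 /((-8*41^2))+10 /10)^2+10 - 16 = 672517669313 /2689600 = 250043.75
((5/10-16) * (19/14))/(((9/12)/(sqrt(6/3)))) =-589 * sqrt(2)/21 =-39.67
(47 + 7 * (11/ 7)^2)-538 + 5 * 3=-3211/ 7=-458.71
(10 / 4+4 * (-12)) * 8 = -364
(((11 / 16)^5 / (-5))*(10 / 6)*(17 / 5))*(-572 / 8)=391514981 / 31457280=12.45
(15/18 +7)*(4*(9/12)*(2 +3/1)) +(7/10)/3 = 1766/15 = 117.73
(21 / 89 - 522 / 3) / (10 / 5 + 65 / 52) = -61860 / 1157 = -53.47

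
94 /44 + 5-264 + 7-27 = -6091 /22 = -276.86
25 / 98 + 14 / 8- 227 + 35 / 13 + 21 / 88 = -12448017 / 56056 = -222.06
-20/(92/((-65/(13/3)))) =75/23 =3.26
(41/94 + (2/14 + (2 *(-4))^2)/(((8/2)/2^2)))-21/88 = 1862783/28952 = 64.34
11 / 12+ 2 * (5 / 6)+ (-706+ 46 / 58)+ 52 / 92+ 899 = 1576321 / 8004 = 196.94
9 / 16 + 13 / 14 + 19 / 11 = 3965 / 1232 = 3.22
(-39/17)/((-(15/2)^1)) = 26/85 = 0.31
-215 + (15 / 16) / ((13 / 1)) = -44705 / 208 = -214.93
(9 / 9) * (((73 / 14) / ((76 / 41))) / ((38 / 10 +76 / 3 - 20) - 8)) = 44895 / 18088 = 2.48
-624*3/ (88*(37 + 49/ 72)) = -16848/ 29843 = -0.56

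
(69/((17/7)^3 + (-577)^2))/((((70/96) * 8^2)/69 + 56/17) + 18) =9253797/981024975760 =0.00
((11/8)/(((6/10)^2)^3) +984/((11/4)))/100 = 24845377/6415200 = 3.87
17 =17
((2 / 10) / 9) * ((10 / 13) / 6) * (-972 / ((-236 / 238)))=2142 / 767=2.79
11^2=121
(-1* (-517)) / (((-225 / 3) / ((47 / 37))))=-8.76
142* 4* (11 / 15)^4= 8316088 / 50625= 164.27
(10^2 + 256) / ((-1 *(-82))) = 178 / 41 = 4.34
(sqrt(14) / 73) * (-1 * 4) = -4 * sqrt(14) / 73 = -0.21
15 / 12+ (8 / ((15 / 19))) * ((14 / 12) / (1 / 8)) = 17249 / 180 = 95.83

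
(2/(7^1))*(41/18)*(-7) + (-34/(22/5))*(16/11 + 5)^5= -86571.99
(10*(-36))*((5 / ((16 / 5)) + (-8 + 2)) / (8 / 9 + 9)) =28755 / 178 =161.54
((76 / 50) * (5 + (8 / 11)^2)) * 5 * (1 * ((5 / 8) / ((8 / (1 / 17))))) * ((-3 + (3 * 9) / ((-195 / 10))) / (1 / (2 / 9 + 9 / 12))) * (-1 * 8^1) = 2817605 / 427856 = 6.59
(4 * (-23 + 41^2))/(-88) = -75.36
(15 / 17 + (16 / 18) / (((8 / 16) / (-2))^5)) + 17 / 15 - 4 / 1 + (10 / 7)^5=-906.26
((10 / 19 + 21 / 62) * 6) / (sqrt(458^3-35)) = 1019 * sqrt(10674653) / 6287370617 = 0.00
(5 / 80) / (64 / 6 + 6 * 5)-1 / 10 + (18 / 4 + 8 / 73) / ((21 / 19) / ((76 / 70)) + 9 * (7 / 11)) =22325267717 / 38168266080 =0.58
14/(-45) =-14/45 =-0.31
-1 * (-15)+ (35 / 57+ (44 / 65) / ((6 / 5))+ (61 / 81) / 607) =196486399 / 12144249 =16.18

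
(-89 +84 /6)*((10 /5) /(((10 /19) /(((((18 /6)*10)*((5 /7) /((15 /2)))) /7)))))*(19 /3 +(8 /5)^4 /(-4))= -669028 /1225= -546.15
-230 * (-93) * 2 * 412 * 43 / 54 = 126315080 / 9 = 14035008.89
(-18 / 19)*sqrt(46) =-18*sqrt(46) / 19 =-6.43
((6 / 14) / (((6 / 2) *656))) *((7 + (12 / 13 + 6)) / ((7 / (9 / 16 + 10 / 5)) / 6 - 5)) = -543 / 813904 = -0.00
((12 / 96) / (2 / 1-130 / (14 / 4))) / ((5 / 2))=-7 / 4920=-0.00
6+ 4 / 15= 94 / 15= 6.27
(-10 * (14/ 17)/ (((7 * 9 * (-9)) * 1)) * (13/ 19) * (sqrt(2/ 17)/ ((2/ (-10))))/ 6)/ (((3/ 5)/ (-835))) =2713750 * sqrt(34)/ 4002939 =3.95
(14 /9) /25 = 14 /225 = 0.06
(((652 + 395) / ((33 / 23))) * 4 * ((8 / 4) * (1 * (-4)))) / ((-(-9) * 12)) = -64216 / 297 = -216.22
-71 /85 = -0.84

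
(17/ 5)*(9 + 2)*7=1309/ 5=261.80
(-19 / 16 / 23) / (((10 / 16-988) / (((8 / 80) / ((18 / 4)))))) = 19 / 16350930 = 0.00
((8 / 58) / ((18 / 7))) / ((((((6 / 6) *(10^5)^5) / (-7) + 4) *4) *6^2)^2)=343 / 270604799999999999999998484613120000000000000002121541632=0.00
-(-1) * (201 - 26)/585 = 0.30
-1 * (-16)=16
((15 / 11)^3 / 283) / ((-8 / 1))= -3375 / 3013384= -0.00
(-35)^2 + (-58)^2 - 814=3775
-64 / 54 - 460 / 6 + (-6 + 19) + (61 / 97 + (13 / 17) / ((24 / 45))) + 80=6130225 / 356184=17.21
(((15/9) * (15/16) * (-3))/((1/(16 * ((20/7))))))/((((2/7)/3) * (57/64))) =-48000/19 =-2526.32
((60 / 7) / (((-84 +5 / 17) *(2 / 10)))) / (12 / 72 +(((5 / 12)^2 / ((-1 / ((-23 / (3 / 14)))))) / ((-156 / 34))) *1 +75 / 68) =1460721600 / 7964706029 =0.18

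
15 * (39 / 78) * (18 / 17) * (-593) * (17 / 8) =-80055 / 8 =-10006.88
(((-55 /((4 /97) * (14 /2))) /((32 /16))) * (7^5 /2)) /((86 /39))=-499564065 /1376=-363055.28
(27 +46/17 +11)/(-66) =-346/561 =-0.62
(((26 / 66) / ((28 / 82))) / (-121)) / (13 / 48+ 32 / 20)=-21320 / 4183333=-0.01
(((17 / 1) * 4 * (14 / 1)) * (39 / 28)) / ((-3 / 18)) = -7956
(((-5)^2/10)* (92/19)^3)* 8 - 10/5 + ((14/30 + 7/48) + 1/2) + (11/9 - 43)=11002405579/4938480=2227.89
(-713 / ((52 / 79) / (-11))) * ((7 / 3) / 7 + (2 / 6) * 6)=27802.43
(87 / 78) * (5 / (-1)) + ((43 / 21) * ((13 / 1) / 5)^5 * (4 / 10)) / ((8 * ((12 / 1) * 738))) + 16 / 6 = -2.91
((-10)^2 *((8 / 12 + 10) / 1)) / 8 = 400 / 3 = 133.33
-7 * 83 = -581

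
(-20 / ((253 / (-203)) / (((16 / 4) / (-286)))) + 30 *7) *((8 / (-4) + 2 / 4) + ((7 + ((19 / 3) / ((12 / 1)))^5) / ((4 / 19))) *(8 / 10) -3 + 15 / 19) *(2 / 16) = 100467560720022097 / 166258039394304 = 604.29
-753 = -753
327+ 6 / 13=4257 / 13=327.46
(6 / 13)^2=36 / 169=0.21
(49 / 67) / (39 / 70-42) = -3430 / 194367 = -0.02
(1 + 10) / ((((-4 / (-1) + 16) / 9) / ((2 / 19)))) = 99 / 190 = 0.52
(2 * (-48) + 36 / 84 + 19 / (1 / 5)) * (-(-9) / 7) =-36 / 49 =-0.73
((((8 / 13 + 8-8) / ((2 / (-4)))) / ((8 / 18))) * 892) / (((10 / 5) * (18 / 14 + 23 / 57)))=-3203172 / 4381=-731.15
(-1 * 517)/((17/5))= -2585/17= -152.06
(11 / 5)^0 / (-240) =-1 / 240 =-0.00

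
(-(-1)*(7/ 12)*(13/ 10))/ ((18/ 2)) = 91/ 1080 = 0.08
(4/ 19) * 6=24/ 19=1.26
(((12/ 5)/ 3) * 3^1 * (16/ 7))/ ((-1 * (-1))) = 192/ 35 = 5.49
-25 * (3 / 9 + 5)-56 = -568 / 3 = -189.33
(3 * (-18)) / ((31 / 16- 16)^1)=96 / 25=3.84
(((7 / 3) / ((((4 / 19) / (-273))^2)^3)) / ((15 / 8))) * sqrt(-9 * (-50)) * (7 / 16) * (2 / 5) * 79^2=1985301614892974669611893027 * sqrt(2) / 20480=137091819784318953085067.10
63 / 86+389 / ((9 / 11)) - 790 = -242899 / 774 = -313.82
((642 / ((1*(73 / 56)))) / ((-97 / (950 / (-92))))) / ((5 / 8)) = 13661760 / 162863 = 83.88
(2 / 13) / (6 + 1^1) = 2 / 91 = 0.02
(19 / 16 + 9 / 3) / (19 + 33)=67 / 832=0.08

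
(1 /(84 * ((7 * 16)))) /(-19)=-1 /178752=-0.00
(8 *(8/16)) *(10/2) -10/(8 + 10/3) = 19.12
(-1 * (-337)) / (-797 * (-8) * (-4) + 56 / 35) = -1685 / 127512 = -0.01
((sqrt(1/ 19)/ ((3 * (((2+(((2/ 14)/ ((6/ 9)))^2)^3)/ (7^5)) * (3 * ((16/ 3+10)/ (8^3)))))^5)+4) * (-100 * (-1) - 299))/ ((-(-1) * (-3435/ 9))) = 2388/ 1145+7101416316663469238709937911854561775911686054361541869933646806253568 * sqrt(19)/ 8785762362927022779255821256757200485951825334165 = 3523240761776567260882.02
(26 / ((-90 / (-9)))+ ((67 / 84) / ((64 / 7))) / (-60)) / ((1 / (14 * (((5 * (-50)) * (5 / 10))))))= -20954675 / 4608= -4547.46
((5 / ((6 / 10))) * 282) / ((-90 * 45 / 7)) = -329 / 81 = -4.06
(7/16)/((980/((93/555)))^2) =961/75130720000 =0.00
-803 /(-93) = 803 /93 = 8.63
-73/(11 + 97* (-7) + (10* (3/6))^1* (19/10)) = 146/1317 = 0.11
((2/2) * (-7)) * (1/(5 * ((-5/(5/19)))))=7/95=0.07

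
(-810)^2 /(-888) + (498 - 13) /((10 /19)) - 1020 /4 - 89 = -5970 /37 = -161.35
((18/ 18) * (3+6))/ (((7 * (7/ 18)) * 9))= 18/ 49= 0.37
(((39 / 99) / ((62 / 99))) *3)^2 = 13689 / 3844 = 3.56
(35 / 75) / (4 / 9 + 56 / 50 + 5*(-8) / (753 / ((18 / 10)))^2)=6615105 / 22173112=0.30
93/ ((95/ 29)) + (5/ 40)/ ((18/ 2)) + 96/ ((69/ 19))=8627137/ 157320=54.84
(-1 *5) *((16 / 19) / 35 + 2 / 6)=-713 / 399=-1.79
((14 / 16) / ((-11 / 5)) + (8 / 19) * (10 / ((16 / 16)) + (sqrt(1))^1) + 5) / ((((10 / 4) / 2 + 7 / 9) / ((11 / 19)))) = 138951 / 52706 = 2.64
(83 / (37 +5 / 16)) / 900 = 332 / 134325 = 0.00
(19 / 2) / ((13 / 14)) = 10.23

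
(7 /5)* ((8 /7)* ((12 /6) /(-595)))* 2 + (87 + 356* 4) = 4495193 /2975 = 1510.99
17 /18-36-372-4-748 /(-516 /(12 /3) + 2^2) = -911411 /2250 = -405.07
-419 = -419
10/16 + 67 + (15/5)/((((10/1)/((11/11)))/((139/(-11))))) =28087/440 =63.83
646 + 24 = 670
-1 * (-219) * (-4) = -876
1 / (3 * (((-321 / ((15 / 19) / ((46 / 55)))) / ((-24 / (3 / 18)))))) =0.14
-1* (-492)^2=-242064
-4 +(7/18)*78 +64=271/3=90.33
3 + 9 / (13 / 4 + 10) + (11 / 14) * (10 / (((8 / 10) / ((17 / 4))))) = 269615 / 5936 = 45.42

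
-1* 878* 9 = -7902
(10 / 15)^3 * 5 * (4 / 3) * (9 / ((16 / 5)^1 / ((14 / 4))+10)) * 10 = 16.29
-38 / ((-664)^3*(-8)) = -0.00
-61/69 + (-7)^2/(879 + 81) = -6131/7360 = -0.83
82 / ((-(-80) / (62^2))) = 39401 / 10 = 3940.10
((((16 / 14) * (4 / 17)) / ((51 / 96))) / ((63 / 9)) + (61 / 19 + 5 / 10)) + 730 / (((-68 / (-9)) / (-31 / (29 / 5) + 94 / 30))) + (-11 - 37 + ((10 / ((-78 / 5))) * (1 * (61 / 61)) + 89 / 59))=-9229060831373 / 35908076022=-257.02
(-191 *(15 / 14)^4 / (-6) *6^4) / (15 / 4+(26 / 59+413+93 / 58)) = 297797411250 / 2293937009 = 129.82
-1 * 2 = -2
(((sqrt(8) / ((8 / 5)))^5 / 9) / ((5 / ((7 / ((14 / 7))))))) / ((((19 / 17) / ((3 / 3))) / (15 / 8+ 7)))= 5280625 * sqrt(2) / 700416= 10.66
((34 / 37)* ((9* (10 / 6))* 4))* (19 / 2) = 19380 / 37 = 523.78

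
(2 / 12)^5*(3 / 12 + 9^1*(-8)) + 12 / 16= 23041 / 31104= 0.74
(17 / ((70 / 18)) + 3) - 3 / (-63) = 779 / 105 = 7.42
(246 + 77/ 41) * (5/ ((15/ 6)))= 20326/ 41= 495.76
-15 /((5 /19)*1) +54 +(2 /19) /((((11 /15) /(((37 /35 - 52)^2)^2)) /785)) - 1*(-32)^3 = 9520834715762707 /12545225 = 758921001.08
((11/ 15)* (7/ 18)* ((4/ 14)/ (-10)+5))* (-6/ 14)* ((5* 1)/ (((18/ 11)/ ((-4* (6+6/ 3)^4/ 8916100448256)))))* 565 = 396517/ 205705930752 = 0.00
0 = 0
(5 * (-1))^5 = -3125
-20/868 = -5/217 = -0.02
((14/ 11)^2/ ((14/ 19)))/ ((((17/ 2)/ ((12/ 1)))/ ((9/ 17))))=57456/ 34969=1.64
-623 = -623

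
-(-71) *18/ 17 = 1278/ 17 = 75.18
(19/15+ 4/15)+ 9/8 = 319/120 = 2.66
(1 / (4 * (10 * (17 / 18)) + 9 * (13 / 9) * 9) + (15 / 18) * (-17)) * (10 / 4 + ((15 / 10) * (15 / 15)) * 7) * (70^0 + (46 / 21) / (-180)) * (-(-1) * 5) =-2872497121 / 3159324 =-909.21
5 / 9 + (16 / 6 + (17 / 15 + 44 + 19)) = 3031 / 45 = 67.36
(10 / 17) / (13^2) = 10 / 2873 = 0.00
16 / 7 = 2.29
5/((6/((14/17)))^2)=0.09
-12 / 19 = -0.63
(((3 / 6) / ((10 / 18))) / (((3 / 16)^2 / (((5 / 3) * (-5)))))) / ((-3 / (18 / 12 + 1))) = 177.78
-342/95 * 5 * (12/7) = -30.86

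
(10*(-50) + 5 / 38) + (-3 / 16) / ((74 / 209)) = -11256953 / 22496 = -500.40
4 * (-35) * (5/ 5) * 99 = -13860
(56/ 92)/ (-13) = -14/ 299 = -0.05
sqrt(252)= 6*sqrt(7)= 15.87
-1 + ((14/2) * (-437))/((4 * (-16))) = 2995/64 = 46.80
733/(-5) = -733/5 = -146.60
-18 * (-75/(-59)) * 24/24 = -1350/59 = -22.88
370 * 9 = 3330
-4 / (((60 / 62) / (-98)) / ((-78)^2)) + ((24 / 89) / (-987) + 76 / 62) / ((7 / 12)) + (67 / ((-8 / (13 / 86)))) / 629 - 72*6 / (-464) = 982582375189409079473 / 398705956932080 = 2464428.63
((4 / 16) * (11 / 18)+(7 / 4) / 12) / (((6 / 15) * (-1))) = -0.75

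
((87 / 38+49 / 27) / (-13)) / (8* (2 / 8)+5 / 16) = -33688 / 246753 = -0.14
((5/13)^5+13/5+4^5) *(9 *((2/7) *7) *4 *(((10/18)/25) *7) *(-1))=-106728305264/9282325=-11498.01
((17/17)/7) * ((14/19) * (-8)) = -16/19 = -0.84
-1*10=-10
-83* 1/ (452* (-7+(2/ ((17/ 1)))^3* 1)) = 407779/ 15541116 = 0.03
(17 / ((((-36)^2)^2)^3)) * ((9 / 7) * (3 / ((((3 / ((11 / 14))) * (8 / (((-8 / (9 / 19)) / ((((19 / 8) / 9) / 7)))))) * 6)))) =-187 / 5528111561375219712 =-0.00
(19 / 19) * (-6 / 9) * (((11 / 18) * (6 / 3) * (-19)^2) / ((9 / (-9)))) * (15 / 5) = 7942 / 9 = 882.44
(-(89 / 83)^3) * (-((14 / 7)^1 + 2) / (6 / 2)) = 2819876 / 1715361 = 1.64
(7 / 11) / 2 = 7 / 22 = 0.32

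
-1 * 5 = -5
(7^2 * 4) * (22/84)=154/3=51.33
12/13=0.92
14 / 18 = 7 / 9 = 0.78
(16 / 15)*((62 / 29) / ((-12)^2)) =62 / 3915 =0.02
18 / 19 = 0.95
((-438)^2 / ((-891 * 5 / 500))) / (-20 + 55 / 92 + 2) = 196107200 / 158499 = 1237.28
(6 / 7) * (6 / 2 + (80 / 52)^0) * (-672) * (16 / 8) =-4608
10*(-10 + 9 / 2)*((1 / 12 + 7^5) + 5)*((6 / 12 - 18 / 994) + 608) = -562641654.53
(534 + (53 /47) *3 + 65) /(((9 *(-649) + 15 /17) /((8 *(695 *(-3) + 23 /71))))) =284955070592 /165652017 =1720.20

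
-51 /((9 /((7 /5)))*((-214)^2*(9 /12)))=-119 /515205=-0.00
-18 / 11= -1.64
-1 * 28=-28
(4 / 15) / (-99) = -4 / 1485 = -0.00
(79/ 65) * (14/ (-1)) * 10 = -170.15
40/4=10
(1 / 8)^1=1 / 8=0.12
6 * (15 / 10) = 9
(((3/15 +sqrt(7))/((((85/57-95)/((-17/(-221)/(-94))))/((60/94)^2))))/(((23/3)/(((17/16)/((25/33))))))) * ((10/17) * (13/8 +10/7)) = 8684577/37062950491840 +8684577 * sqrt(7)/7412590098368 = 0.00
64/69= 0.93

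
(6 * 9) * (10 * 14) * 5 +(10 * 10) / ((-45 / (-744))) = 39453.33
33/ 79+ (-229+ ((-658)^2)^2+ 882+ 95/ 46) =681221739507689/ 3634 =187457825951.48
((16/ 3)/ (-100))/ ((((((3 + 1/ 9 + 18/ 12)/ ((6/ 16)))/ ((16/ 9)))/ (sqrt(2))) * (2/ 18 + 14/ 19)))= -2736 * sqrt(2)/ 300875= -0.01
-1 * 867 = -867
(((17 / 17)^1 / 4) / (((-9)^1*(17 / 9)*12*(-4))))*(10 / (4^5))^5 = 3125 / 114841790497947648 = 0.00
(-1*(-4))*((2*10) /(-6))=-40 /3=-13.33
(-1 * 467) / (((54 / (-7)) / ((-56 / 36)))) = -22883 / 243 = -94.17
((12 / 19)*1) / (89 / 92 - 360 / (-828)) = 368 / 817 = 0.45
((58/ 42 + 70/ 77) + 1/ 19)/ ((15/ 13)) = 133666/ 65835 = 2.03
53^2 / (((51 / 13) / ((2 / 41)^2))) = 146068 / 85731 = 1.70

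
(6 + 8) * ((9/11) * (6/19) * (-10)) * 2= -72.34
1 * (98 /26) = 49 /13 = 3.77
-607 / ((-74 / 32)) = 9712 / 37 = 262.49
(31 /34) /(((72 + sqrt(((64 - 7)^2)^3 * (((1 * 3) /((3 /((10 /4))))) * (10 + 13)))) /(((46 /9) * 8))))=-91264 /67049554195539 + 39123736 * sqrt(230) /22349851398513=0.00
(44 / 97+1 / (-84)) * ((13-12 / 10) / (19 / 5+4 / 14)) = 212341 / 166452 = 1.28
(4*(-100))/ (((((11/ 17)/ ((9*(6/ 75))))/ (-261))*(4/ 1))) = 319464/ 11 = 29042.18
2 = 2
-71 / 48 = -1.48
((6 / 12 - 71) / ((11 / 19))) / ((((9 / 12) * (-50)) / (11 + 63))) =66082 / 275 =240.30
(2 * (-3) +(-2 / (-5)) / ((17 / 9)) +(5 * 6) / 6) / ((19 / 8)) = -0.33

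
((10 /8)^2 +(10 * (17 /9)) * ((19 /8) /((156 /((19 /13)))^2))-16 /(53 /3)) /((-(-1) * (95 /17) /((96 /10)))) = 88149187831 /77654502900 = 1.14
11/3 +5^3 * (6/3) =253.67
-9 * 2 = -18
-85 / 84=-1.01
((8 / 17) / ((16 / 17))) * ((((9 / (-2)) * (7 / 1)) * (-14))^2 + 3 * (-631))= 96294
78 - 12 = 66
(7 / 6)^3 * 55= 18865 / 216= 87.34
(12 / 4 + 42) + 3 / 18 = 271 / 6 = 45.17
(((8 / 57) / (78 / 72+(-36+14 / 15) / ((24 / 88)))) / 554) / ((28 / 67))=-4020 / 845464109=-0.00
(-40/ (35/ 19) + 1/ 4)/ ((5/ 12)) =-51.51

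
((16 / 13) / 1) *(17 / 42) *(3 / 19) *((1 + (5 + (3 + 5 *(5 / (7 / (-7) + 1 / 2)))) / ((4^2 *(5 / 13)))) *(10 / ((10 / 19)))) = -3961 / 455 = -8.71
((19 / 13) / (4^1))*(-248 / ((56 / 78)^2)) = -68913 / 392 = -175.80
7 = 7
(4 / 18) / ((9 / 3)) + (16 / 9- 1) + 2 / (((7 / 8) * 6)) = 1.23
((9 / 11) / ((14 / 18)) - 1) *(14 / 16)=1 / 22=0.05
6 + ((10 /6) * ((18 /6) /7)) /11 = 467 /77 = 6.06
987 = 987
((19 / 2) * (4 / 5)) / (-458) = -19 / 1145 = -0.02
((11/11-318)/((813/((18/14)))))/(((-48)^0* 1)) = -951/1897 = -0.50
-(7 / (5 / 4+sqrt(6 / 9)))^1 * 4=-1680 / 43+448 * sqrt(6) / 43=-13.55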